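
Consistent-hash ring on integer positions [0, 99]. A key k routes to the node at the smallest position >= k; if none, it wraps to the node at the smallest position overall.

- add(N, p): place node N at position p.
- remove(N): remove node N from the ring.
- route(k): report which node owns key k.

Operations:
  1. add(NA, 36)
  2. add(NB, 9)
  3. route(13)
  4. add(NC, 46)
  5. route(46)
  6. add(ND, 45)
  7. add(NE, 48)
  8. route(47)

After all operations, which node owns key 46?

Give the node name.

Answer: NC

Derivation:
Op 1: add NA@36 -> ring=[36:NA]
Op 2: add NB@9 -> ring=[9:NB,36:NA]
Op 3: route key 13: smallest pos >= 13 is 36 -> NA
Op 4: add NC@46 -> ring=[9:NB,36:NA,46:NC]
Op 5: route key 46: smallest pos >= 46 is 46 -> NC
Op 6: add ND@45 -> ring=[9:NB,36:NA,45:ND,46:NC]
Op 7: add NE@48 -> ring=[9:NB,36:NA,45:ND,46:NC,48:NE]
Op 8: route key 47: smallest pos >= 47 is 48 -> NE
Final route key 46: smallest pos >= 46 is 46 -> NC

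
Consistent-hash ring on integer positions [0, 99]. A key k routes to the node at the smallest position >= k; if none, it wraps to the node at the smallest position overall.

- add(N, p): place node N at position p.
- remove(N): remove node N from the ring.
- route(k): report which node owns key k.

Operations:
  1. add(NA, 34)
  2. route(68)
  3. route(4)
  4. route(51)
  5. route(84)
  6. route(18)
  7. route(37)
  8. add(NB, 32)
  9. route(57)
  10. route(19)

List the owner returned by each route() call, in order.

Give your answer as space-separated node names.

Answer: NA NA NA NA NA NA NB NB

Derivation:
Op 1: add NA@34 -> ring=[34:NA]
Op 2: route key 68: none >= 68, wrap to smallest pos 34 -> NA
Op 3: route key 4: smallest pos >= 4 is 34 -> NA
Op 4: route key 51: none >= 51, wrap to smallest pos 34 -> NA
Op 5: route key 84: none >= 84, wrap to smallest pos 34 -> NA
Op 6: route key 18: smallest pos >= 18 is 34 -> NA
Op 7: route key 37: none >= 37, wrap to smallest pos 34 -> NA
Op 8: add NB@32 -> ring=[32:NB,34:NA]
Op 9: route key 57: none >= 57, wrap to smallest pos 32 -> NB
Op 10: route key 19: smallest pos >= 19 is 32 -> NB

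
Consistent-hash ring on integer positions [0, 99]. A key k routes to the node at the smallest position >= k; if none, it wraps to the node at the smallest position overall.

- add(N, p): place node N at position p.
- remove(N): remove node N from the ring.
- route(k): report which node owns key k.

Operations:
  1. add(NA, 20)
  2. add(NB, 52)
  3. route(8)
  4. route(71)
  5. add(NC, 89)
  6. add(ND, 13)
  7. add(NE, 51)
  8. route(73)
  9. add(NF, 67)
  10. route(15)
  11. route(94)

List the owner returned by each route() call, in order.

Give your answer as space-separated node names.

Answer: NA NA NC NA ND

Derivation:
Op 1: add NA@20 -> ring=[20:NA]
Op 2: add NB@52 -> ring=[20:NA,52:NB]
Op 3: route key 8: smallest pos >= 8 is 20 -> NA
Op 4: route key 71: none >= 71, wrap to smallest pos 20 -> NA
Op 5: add NC@89 -> ring=[20:NA,52:NB,89:NC]
Op 6: add ND@13 -> ring=[13:ND,20:NA,52:NB,89:NC]
Op 7: add NE@51 -> ring=[13:ND,20:NA,51:NE,52:NB,89:NC]
Op 8: route key 73: smallest pos >= 73 is 89 -> NC
Op 9: add NF@67 -> ring=[13:ND,20:NA,51:NE,52:NB,67:NF,89:NC]
Op 10: route key 15: smallest pos >= 15 is 20 -> NA
Op 11: route key 94: none >= 94, wrap to smallest pos 13 -> ND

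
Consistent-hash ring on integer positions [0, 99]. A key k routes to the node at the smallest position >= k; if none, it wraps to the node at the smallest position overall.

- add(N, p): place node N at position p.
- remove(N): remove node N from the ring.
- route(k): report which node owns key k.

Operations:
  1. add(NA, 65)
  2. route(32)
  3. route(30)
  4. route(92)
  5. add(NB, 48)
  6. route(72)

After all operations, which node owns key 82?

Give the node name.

Answer: NB

Derivation:
Op 1: add NA@65 -> ring=[65:NA]
Op 2: route key 32: smallest pos >= 32 is 65 -> NA
Op 3: route key 30: smallest pos >= 30 is 65 -> NA
Op 4: route key 92: none >= 92, wrap to smallest pos 65 -> NA
Op 5: add NB@48 -> ring=[48:NB,65:NA]
Op 6: route key 72: none >= 72, wrap to smallest pos 48 -> NB
Final route key 82: none >= 82, wrap to smallest pos 48 -> NB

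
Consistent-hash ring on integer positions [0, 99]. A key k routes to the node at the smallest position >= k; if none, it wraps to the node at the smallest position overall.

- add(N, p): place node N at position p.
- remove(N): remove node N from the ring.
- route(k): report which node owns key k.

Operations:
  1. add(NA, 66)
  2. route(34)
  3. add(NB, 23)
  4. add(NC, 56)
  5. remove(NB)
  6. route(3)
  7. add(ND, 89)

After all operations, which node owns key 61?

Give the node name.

Op 1: add NA@66 -> ring=[66:NA]
Op 2: route key 34: smallest pos >= 34 is 66 -> NA
Op 3: add NB@23 -> ring=[23:NB,66:NA]
Op 4: add NC@56 -> ring=[23:NB,56:NC,66:NA]
Op 5: remove NB -> ring=[56:NC,66:NA]
Op 6: route key 3: smallest pos >= 3 is 56 -> NC
Op 7: add ND@89 -> ring=[56:NC,66:NA,89:ND]
Final route key 61: smallest pos >= 61 is 66 -> NA

Answer: NA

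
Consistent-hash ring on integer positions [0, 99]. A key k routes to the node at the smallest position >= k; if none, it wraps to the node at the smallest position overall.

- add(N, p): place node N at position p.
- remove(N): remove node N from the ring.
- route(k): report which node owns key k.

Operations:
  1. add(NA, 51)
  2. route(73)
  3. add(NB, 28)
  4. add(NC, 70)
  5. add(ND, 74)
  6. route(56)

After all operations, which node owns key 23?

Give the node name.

Op 1: add NA@51 -> ring=[51:NA]
Op 2: route key 73: none >= 73, wrap to smallest pos 51 -> NA
Op 3: add NB@28 -> ring=[28:NB,51:NA]
Op 4: add NC@70 -> ring=[28:NB,51:NA,70:NC]
Op 5: add ND@74 -> ring=[28:NB,51:NA,70:NC,74:ND]
Op 6: route key 56: smallest pos >= 56 is 70 -> NC
Final route key 23: smallest pos >= 23 is 28 -> NB

Answer: NB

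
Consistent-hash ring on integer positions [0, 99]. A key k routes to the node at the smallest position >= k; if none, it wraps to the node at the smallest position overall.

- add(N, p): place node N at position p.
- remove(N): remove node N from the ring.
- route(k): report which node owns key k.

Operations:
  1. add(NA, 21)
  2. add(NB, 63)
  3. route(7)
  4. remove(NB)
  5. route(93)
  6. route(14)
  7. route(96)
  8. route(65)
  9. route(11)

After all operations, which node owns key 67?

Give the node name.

Op 1: add NA@21 -> ring=[21:NA]
Op 2: add NB@63 -> ring=[21:NA,63:NB]
Op 3: route key 7: smallest pos >= 7 is 21 -> NA
Op 4: remove NB -> ring=[21:NA]
Op 5: route key 93: none >= 93, wrap to smallest pos 21 -> NA
Op 6: route key 14: smallest pos >= 14 is 21 -> NA
Op 7: route key 96: none >= 96, wrap to smallest pos 21 -> NA
Op 8: route key 65: none >= 65, wrap to smallest pos 21 -> NA
Op 9: route key 11: smallest pos >= 11 is 21 -> NA
Final route key 67: none >= 67, wrap to smallest pos 21 -> NA

Answer: NA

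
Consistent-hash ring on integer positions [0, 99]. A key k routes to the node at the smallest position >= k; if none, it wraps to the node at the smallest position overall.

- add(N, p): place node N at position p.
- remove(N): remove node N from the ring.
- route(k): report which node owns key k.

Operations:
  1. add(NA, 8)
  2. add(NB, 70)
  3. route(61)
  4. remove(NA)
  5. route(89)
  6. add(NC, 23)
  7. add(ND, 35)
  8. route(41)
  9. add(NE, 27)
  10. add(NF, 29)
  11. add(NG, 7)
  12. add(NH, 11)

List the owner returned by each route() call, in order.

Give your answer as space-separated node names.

Answer: NB NB NB

Derivation:
Op 1: add NA@8 -> ring=[8:NA]
Op 2: add NB@70 -> ring=[8:NA,70:NB]
Op 3: route key 61: smallest pos >= 61 is 70 -> NB
Op 4: remove NA -> ring=[70:NB]
Op 5: route key 89: none >= 89, wrap to smallest pos 70 -> NB
Op 6: add NC@23 -> ring=[23:NC,70:NB]
Op 7: add ND@35 -> ring=[23:NC,35:ND,70:NB]
Op 8: route key 41: smallest pos >= 41 is 70 -> NB
Op 9: add NE@27 -> ring=[23:NC,27:NE,35:ND,70:NB]
Op 10: add NF@29 -> ring=[23:NC,27:NE,29:NF,35:ND,70:NB]
Op 11: add NG@7 -> ring=[7:NG,23:NC,27:NE,29:NF,35:ND,70:NB]
Op 12: add NH@11 -> ring=[7:NG,11:NH,23:NC,27:NE,29:NF,35:ND,70:NB]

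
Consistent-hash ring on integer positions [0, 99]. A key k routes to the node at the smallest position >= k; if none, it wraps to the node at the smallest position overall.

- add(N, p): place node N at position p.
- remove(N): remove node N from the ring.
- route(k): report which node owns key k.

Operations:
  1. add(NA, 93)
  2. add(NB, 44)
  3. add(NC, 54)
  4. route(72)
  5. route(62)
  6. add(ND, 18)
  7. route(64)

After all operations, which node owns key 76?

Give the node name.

Op 1: add NA@93 -> ring=[93:NA]
Op 2: add NB@44 -> ring=[44:NB,93:NA]
Op 3: add NC@54 -> ring=[44:NB,54:NC,93:NA]
Op 4: route key 72: smallest pos >= 72 is 93 -> NA
Op 5: route key 62: smallest pos >= 62 is 93 -> NA
Op 6: add ND@18 -> ring=[18:ND,44:NB,54:NC,93:NA]
Op 7: route key 64: smallest pos >= 64 is 93 -> NA
Final route key 76: smallest pos >= 76 is 93 -> NA

Answer: NA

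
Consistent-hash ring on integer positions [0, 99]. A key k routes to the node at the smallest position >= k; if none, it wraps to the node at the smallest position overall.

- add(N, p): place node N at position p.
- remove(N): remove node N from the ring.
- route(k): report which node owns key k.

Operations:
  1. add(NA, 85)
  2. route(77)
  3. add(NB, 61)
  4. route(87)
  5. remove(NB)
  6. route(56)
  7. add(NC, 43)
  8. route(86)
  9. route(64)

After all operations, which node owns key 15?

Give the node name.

Op 1: add NA@85 -> ring=[85:NA]
Op 2: route key 77: smallest pos >= 77 is 85 -> NA
Op 3: add NB@61 -> ring=[61:NB,85:NA]
Op 4: route key 87: none >= 87, wrap to smallest pos 61 -> NB
Op 5: remove NB -> ring=[85:NA]
Op 6: route key 56: smallest pos >= 56 is 85 -> NA
Op 7: add NC@43 -> ring=[43:NC,85:NA]
Op 8: route key 86: none >= 86, wrap to smallest pos 43 -> NC
Op 9: route key 64: smallest pos >= 64 is 85 -> NA
Final route key 15: smallest pos >= 15 is 43 -> NC

Answer: NC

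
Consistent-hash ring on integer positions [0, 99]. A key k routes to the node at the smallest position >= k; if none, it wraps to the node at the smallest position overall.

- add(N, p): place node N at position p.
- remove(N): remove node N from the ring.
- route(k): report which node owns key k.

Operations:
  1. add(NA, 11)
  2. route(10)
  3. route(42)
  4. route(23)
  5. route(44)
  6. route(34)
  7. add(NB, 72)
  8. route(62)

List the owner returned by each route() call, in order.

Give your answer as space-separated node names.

Op 1: add NA@11 -> ring=[11:NA]
Op 2: route key 10: smallest pos >= 10 is 11 -> NA
Op 3: route key 42: none >= 42, wrap to smallest pos 11 -> NA
Op 4: route key 23: none >= 23, wrap to smallest pos 11 -> NA
Op 5: route key 44: none >= 44, wrap to smallest pos 11 -> NA
Op 6: route key 34: none >= 34, wrap to smallest pos 11 -> NA
Op 7: add NB@72 -> ring=[11:NA,72:NB]
Op 8: route key 62: smallest pos >= 62 is 72 -> NB

Answer: NA NA NA NA NA NB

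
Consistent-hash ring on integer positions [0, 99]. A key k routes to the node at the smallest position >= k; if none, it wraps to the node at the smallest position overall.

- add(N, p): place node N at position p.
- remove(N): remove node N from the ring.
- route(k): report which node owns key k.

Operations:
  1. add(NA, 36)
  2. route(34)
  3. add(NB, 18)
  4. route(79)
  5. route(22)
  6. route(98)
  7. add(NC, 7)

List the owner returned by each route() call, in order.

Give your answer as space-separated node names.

Op 1: add NA@36 -> ring=[36:NA]
Op 2: route key 34: smallest pos >= 34 is 36 -> NA
Op 3: add NB@18 -> ring=[18:NB,36:NA]
Op 4: route key 79: none >= 79, wrap to smallest pos 18 -> NB
Op 5: route key 22: smallest pos >= 22 is 36 -> NA
Op 6: route key 98: none >= 98, wrap to smallest pos 18 -> NB
Op 7: add NC@7 -> ring=[7:NC,18:NB,36:NA]

Answer: NA NB NA NB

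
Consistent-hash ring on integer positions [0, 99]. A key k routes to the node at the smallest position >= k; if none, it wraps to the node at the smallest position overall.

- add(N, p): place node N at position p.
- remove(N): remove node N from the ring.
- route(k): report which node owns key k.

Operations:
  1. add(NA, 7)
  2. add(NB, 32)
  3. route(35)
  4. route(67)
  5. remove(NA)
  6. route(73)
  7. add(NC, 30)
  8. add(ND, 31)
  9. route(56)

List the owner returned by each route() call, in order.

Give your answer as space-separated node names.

Op 1: add NA@7 -> ring=[7:NA]
Op 2: add NB@32 -> ring=[7:NA,32:NB]
Op 3: route key 35: none >= 35, wrap to smallest pos 7 -> NA
Op 4: route key 67: none >= 67, wrap to smallest pos 7 -> NA
Op 5: remove NA -> ring=[32:NB]
Op 6: route key 73: none >= 73, wrap to smallest pos 32 -> NB
Op 7: add NC@30 -> ring=[30:NC,32:NB]
Op 8: add ND@31 -> ring=[30:NC,31:ND,32:NB]
Op 9: route key 56: none >= 56, wrap to smallest pos 30 -> NC

Answer: NA NA NB NC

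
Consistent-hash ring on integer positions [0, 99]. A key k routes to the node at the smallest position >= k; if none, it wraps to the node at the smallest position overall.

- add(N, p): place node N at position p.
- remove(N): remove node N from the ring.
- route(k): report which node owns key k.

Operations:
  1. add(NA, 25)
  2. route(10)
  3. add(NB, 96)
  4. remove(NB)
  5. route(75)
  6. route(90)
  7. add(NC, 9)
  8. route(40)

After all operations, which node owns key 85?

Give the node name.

Answer: NC

Derivation:
Op 1: add NA@25 -> ring=[25:NA]
Op 2: route key 10: smallest pos >= 10 is 25 -> NA
Op 3: add NB@96 -> ring=[25:NA,96:NB]
Op 4: remove NB -> ring=[25:NA]
Op 5: route key 75: none >= 75, wrap to smallest pos 25 -> NA
Op 6: route key 90: none >= 90, wrap to smallest pos 25 -> NA
Op 7: add NC@9 -> ring=[9:NC,25:NA]
Op 8: route key 40: none >= 40, wrap to smallest pos 9 -> NC
Final route key 85: none >= 85, wrap to smallest pos 9 -> NC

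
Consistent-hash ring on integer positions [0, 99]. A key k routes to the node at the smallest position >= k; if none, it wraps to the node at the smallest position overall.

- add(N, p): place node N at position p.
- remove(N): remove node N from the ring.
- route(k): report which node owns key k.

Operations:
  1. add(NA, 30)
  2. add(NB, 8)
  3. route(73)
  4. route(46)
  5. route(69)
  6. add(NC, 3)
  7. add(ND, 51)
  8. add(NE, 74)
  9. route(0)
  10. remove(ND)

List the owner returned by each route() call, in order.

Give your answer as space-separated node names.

Op 1: add NA@30 -> ring=[30:NA]
Op 2: add NB@8 -> ring=[8:NB,30:NA]
Op 3: route key 73: none >= 73, wrap to smallest pos 8 -> NB
Op 4: route key 46: none >= 46, wrap to smallest pos 8 -> NB
Op 5: route key 69: none >= 69, wrap to smallest pos 8 -> NB
Op 6: add NC@3 -> ring=[3:NC,8:NB,30:NA]
Op 7: add ND@51 -> ring=[3:NC,8:NB,30:NA,51:ND]
Op 8: add NE@74 -> ring=[3:NC,8:NB,30:NA,51:ND,74:NE]
Op 9: route key 0: smallest pos >= 0 is 3 -> NC
Op 10: remove ND -> ring=[3:NC,8:NB,30:NA,74:NE]

Answer: NB NB NB NC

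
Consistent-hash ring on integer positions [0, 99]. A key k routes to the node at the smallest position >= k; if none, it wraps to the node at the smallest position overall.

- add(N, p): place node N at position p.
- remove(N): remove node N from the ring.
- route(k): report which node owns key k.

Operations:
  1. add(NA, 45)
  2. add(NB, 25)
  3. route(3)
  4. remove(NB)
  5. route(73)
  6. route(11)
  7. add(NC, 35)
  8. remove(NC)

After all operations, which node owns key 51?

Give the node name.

Answer: NA

Derivation:
Op 1: add NA@45 -> ring=[45:NA]
Op 2: add NB@25 -> ring=[25:NB,45:NA]
Op 3: route key 3: smallest pos >= 3 is 25 -> NB
Op 4: remove NB -> ring=[45:NA]
Op 5: route key 73: none >= 73, wrap to smallest pos 45 -> NA
Op 6: route key 11: smallest pos >= 11 is 45 -> NA
Op 7: add NC@35 -> ring=[35:NC,45:NA]
Op 8: remove NC -> ring=[45:NA]
Final route key 51: none >= 51, wrap to smallest pos 45 -> NA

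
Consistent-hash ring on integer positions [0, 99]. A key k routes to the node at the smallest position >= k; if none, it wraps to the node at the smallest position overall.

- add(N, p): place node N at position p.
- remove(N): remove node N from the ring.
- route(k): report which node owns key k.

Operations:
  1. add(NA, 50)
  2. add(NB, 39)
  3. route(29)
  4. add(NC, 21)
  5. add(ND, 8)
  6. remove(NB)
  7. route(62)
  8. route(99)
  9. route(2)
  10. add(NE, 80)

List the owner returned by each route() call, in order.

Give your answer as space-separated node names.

Answer: NB ND ND ND

Derivation:
Op 1: add NA@50 -> ring=[50:NA]
Op 2: add NB@39 -> ring=[39:NB,50:NA]
Op 3: route key 29: smallest pos >= 29 is 39 -> NB
Op 4: add NC@21 -> ring=[21:NC,39:NB,50:NA]
Op 5: add ND@8 -> ring=[8:ND,21:NC,39:NB,50:NA]
Op 6: remove NB -> ring=[8:ND,21:NC,50:NA]
Op 7: route key 62: none >= 62, wrap to smallest pos 8 -> ND
Op 8: route key 99: none >= 99, wrap to smallest pos 8 -> ND
Op 9: route key 2: smallest pos >= 2 is 8 -> ND
Op 10: add NE@80 -> ring=[8:ND,21:NC,50:NA,80:NE]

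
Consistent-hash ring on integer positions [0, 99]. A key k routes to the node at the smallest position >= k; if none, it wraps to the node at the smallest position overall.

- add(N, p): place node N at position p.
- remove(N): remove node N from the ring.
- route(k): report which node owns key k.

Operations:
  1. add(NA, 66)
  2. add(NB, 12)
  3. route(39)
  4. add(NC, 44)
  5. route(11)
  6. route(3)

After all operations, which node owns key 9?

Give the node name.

Op 1: add NA@66 -> ring=[66:NA]
Op 2: add NB@12 -> ring=[12:NB,66:NA]
Op 3: route key 39: smallest pos >= 39 is 66 -> NA
Op 4: add NC@44 -> ring=[12:NB,44:NC,66:NA]
Op 5: route key 11: smallest pos >= 11 is 12 -> NB
Op 6: route key 3: smallest pos >= 3 is 12 -> NB
Final route key 9: smallest pos >= 9 is 12 -> NB

Answer: NB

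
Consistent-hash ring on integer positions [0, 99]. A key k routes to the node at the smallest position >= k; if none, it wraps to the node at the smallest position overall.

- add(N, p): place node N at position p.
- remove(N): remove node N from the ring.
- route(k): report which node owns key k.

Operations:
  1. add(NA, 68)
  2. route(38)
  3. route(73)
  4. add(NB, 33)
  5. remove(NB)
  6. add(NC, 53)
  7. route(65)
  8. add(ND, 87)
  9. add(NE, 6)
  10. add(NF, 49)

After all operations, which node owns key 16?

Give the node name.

Op 1: add NA@68 -> ring=[68:NA]
Op 2: route key 38: smallest pos >= 38 is 68 -> NA
Op 3: route key 73: none >= 73, wrap to smallest pos 68 -> NA
Op 4: add NB@33 -> ring=[33:NB,68:NA]
Op 5: remove NB -> ring=[68:NA]
Op 6: add NC@53 -> ring=[53:NC,68:NA]
Op 7: route key 65: smallest pos >= 65 is 68 -> NA
Op 8: add ND@87 -> ring=[53:NC,68:NA,87:ND]
Op 9: add NE@6 -> ring=[6:NE,53:NC,68:NA,87:ND]
Op 10: add NF@49 -> ring=[6:NE,49:NF,53:NC,68:NA,87:ND]
Final route key 16: smallest pos >= 16 is 49 -> NF

Answer: NF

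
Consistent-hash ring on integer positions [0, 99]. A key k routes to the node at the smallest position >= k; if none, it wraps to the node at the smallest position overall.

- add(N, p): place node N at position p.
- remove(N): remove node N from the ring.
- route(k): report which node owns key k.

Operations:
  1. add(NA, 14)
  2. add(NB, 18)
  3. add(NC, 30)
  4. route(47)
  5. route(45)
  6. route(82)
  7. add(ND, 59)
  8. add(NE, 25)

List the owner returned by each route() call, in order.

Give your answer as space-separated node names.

Op 1: add NA@14 -> ring=[14:NA]
Op 2: add NB@18 -> ring=[14:NA,18:NB]
Op 3: add NC@30 -> ring=[14:NA,18:NB,30:NC]
Op 4: route key 47: none >= 47, wrap to smallest pos 14 -> NA
Op 5: route key 45: none >= 45, wrap to smallest pos 14 -> NA
Op 6: route key 82: none >= 82, wrap to smallest pos 14 -> NA
Op 7: add ND@59 -> ring=[14:NA,18:NB,30:NC,59:ND]
Op 8: add NE@25 -> ring=[14:NA,18:NB,25:NE,30:NC,59:ND]

Answer: NA NA NA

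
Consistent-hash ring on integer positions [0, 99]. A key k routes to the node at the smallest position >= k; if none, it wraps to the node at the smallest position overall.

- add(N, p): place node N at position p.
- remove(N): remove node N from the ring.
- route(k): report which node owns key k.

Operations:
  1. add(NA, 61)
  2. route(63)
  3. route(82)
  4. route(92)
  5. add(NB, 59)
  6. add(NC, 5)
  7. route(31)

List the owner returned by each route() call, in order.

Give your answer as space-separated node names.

Op 1: add NA@61 -> ring=[61:NA]
Op 2: route key 63: none >= 63, wrap to smallest pos 61 -> NA
Op 3: route key 82: none >= 82, wrap to smallest pos 61 -> NA
Op 4: route key 92: none >= 92, wrap to smallest pos 61 -> NA
Op 5: add NB@59 -> ring=[59:NB,61:NA]
Op 6: add NC@5 -> ring=[5:NC,59:NB,61:NA]
Op 7: route key 31: smallest pos >= 31 is 59 -> NB

Answer: NA NA NA NB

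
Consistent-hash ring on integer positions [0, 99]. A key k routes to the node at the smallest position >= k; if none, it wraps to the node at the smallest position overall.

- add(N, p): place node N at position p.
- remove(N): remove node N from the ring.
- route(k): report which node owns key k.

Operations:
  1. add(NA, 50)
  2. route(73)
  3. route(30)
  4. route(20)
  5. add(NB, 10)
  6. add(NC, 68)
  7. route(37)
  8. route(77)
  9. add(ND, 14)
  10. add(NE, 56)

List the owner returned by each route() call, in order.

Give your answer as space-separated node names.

Answer: NA NA NA NA NB

Derivation:
Op 1: add NA@50 -> ring=[50:NA]
Op 2: route key 73: none >= 73, wrap to smallest pos 50 -> NA
Op 3: route key 30: smallest pos >= 30 is 50 -> NA
Op 4: route key 20: smallest pos >= 20 is 50 -> NA
Op 5: add NB@10 -> ring=[10:NB,50:NA]
Op 6: add NC@68 -> ring=[10:NB,50:NA,68:NC]
Op 7: route key 37: smallest pos >= 37 is 50 -> NA
Op 8: route key 77: none >= 77, wrap to smallest pos 10 -> NB
Op 9: add ND@14 -> ring=[10:NB,14:ND,50:NA,68:NC]
Op 10: add NE@56 -> ring=[10:NB,14:ND,50:NA,56:NE,68:NC]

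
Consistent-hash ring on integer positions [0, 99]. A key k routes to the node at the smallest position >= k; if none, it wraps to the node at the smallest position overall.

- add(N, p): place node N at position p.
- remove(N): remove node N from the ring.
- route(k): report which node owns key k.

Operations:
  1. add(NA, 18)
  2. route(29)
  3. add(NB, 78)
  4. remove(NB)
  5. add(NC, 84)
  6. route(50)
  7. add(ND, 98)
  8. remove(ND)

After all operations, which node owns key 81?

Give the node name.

Answer: NC

Derivation:
Op 1: add NA@18 -> ring=[18:NA]
Op 2: route key 29: none >= 29, wrap to smallest pos 18 -> NA
Op 3: add NB@78 -> ring=[18:NA,78:NB]
Op 4: remove NB -> ring=[18:NA]
Op 5: add NC@84 -> ring=[18:NA,84:NC]
Op 6: route key 50: smallest pos >= 50 is 84 -> NC
Op 7: add ND@98 -> ring=[18:NA,84:NC,98:ND]
Op 8: remove ND -> ring=[18:NA,84:NC]
Final route key 81: smallest pos >= 81 is 84 -> NC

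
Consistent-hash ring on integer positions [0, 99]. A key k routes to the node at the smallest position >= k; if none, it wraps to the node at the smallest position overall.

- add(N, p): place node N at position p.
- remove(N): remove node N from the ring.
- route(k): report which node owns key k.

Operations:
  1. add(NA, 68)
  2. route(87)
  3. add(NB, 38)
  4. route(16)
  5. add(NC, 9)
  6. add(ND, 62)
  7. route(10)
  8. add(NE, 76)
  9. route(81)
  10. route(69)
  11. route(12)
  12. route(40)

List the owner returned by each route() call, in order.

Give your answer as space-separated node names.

Op 1: add NA@68 -> ring=[68:NA]
Op 2: route key 87: none >= 87, wrap to smallest pos 68 -> NA
Op 3: add NB@38 -> ring=[38:NB,68:NA]
Op 4: route key 16: smallest pos >= 16 is 38 -> NB
Op 5: add NC@9 -> ring=[9:NC,38:NB,68:NA]
Op 6: add ND@62 -> ring=[9:NC,38:NB,62:ND,68:NA]
Op 7: route key 10: smallest pos >= 10 is 38 -> NB
Op 8: add NE@76 -> ring=[9:NC,38:NB,62:ND,68:NA,76:NE]
Op 9: route key 81: none >= 81, wrap to smallest pos 9 -> NC
Op 10: route key 69: smallest pos >= 69 is 76 -> NE
Op 11: route key 12: smallest pos >= 12 is 38 -> NB
Op 12: route key 40: smallest pos >= 40 is 62 -> ND

Answer: NA NB NB NC NE NB ND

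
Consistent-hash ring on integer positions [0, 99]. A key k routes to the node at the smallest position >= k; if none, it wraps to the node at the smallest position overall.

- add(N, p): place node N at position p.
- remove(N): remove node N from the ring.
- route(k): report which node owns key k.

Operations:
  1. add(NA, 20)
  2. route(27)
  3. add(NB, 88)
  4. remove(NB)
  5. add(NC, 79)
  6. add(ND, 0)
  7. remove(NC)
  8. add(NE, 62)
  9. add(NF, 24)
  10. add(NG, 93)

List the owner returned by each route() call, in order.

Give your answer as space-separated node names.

Answer: NA

Derivation:
Op 1: add NA@20 -> ring=[20:NA]
Op 2: route key 27: none >= 27, wrap to smallest pos 20 -> NA
Op 3: add NB@88 -> ring=[20:NA,88:NB]
Op 4: remove NB -> ring=[20:NA]
Op 5: add NC@79 -> ring=[20:NA,79:NC]
Op 6: add ND@0 -> ring=[0:ND,20:NA,79:NC]
Op 7: remove NC -> ring=[0:ND,20:NA]
Op 8: add NE@62 -> ring=[0:ND,20:NA,62:NE]
Op 9: add NF@24 -> ring=[0:ND,20:NA,24:NF,62:NE]
Op 10: add NG@93 -> ring=[0:ND,20:NA,24:NF,62:NE,93:NG]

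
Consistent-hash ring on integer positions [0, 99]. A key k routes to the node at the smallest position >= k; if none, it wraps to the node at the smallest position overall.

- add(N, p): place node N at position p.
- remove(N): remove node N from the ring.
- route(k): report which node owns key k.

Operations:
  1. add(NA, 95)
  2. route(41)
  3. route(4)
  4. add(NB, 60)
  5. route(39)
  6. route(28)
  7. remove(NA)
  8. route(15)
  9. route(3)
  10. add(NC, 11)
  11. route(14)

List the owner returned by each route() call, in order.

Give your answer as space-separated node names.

Op 1: add NA@95 -> ring=[95:NA]
Op 2: route key 41: smallest pos >= 41 is 95 -> NA
Op 3: route key 4: smallest pos >= 4 is 95 -> NA
Op 4: add NB@60 -> ring=[60:NB,95:NA]
Op 5: route key 39: smallest pos >= 39 is 60 -> NB
Op 6: route key 28: smallest pos >= 28 is 60 -> NB
Op 7: remove NA -> ring=[60:NB]
Op 8: route key 15: smallest pos >= 15 is 60 -> NB
Op 9: route key 3: smallest pos >= 3 is 60 -> NB
Op 10: add NC@11 -> ring=[11:NC,60:NB]
Op 11: route key 14: smallest pos >= 14 is 60 -> NB

Answer: NA NA NB NB NB NB NB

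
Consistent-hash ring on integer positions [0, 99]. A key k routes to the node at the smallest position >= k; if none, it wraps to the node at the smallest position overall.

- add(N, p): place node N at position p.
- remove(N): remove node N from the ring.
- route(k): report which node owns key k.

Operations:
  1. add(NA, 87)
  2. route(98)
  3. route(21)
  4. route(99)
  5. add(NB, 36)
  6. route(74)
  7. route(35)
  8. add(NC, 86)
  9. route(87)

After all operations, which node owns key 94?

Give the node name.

Op 1: add NA@87 -> ring=[87:NA]
Op 2: route key 98: none >= 98, wrap to smallest pos 87 -> NA
Op 3: route key 21: smallest pos >= 21 is 87 -> NA
Op 4: route key 99: none >= 99, wrap to smallest pos 87 -> NA
Op 5: add NB@36 -> ring=[36:NB,87:NA]
Op 6: route key 74: smallest pos >= 74 is 87 -> NA
Op 7: route key 35: smallest pos >= 35 is 36 -> NB
Op 8: add NC@86 -> ring=[36:NB,86:NC,87:NA]
Op 9: route key 87: smallest pos >= 87 is 87 -> NA
Final route key 94: none >= 94, wrap to smallest pos 36 -> NB

Answer: NB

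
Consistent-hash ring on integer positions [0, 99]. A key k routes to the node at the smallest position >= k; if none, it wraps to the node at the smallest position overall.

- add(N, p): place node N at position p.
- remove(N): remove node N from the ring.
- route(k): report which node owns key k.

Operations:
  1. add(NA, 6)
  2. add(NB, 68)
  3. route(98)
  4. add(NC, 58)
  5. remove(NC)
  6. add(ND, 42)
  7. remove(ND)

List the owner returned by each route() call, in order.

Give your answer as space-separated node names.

Op 1: add NA@6 -> ring=[6:NA]
Op 2: add NB@68 -> ring=[6:NA,68:NB]
Op 3: route key 98: none >= 98, wrap to smallest pos 6 -> NA
Op 4: add NC@58 -> ring=[6:NA,58:NC,68:NB]
Op 5: remove NC -> ring=[6:NA,68:NB]
Op 6: add ND@42 -> ring=[6:NA,42:ND,68:NB]
Op 7: remove ND -> ring=[6:NA,68:NB]

Answer: NA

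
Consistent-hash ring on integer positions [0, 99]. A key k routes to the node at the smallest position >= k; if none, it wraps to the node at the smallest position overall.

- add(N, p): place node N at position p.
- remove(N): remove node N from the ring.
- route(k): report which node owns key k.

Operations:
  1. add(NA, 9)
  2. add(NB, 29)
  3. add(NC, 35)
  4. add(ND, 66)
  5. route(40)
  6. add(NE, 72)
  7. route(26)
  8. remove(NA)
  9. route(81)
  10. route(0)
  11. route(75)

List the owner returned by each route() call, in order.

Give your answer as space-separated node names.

Answer: ND NB NB NB NB

Derivation:
Op 1: add NA@9 -> ring=[9:NA]
Op 2: add NB@29 -> ring=[9:NA,29:NB]
Op 3: add NC@35 -> ring=[9:NA,29:NB,35:NC]
Op 4: add ND@66 -> ring=[9:NA,29:NB,35:NC,66:ND]
Op 5: route key 40: smallest pos >= 40 is 66 -> ND
Op 6: add NE@72 -> ring=[9:NA,29:NB,35:NC,66:ND,72:NE]
Op 7: route key 26: smallest pos >= 26 is 29 -> NB
Op 8: remove NA -> ring=[29:NB,35:NC,66:ND,72:NE]
Op 9: route key 81: none >= 81, wrap to smallest pos 29 -> NB
Op 10: route key 0: smallest pos >= 0 is 29 -> NB
Op 11: route key 75: none >= 75, wrap to smallest pos 29 -> NB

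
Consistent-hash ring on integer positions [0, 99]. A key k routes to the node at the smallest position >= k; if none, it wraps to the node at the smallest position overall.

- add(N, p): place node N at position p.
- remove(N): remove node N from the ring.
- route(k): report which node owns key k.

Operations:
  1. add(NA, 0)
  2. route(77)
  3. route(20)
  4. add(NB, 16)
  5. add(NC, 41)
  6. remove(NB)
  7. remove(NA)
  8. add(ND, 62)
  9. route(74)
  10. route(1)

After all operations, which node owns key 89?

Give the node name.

Answer: NC

Derivation:
Op 1: add NA@0 -> ring=[0:NA]
Op 2: route key 77: none >= 77, wrap to smallest pos 0 -> NA
Op 3: route key 20: none >= 20, wrap to smallest pos 0 -> NA
Op 4: add NB@16 -> ring=[0:NA,16:NB]
Op 5: add NC@41 -> ring=[0:NA,16:NB,41:NC]
Op 6: remove NB -> ring=[0:NA,41:NC]
Op 7: remove NA -> ring=[41:NC]
Op 8: add ND@62 -> ring=[41:NC,62:ND]
Op 9: route key 74: none >= 74, wrap to smallest pos 41 -> NC
Op 10: route key 1: smallest pos >= 1 is 41 -> NC
Final route key 89: none >= 89, wrap to smallest pos 41 -> NC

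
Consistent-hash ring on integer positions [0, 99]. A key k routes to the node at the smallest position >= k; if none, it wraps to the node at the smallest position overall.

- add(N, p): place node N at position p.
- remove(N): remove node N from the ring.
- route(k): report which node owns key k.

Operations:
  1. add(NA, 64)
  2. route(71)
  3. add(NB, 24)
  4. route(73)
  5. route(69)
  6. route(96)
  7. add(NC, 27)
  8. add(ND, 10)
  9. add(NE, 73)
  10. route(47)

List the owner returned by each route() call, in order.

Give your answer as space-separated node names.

Answer: NA NB NB NB NA

Derivation:
Op 1: add NA@64 -> ring=[64:NA]
Op 2: route key 71: none >= 71, wrap to smallest pos 64 -> NA
Op 3: add NB@24 -> ring=[24:NB,64:NA]
Op 4: route key 73: none >= 73, wrap to smallest pos 24 -> NB
Op 5: route key 69: none >= 69, wrap to smallest pos 24 -> NB
Op 6: route key 96: none >= 96, wrap to smallest pos 24 -> NB
Op 7: add NC@27 -> ring=[24:NB,27:NC,64:NA]
Op 8: add ND@10 -> ring=[10:ND,24:NB,27:NC,64:NA]
Op 9: add NE@73 -> ring=[10:ND,24:NB,27:NC,64:NA,73:NE]
Op 10: route key 47: smallest pos >= 47 is 64 -> NA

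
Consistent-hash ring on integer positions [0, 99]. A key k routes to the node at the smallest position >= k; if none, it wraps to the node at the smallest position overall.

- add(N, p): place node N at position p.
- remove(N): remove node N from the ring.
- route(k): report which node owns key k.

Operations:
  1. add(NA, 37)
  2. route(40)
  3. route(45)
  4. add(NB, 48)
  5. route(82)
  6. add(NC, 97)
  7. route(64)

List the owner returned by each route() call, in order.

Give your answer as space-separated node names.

Answer: NA NA NA NC

Derivation:
Op 1: add NA@37 -> ring=[37:NA]
Op 2: route key 40: none >= 40, wrap to smallest pos 37 -> NA
Op 3: route key 45: none >= 45, wrap to smallest pos 37 -> NA
Op 4: add NB@48 -> ring=[37:NA,48:NB]
Op 5: route key 82: none >= 82, wrap to smallest pos 37 -> NA
Op 6: add NC@97 -> ring=[37:NA,48:NB,97:NC]
Op 7: route key 64: smallest pos >= 64 is 97 -> NC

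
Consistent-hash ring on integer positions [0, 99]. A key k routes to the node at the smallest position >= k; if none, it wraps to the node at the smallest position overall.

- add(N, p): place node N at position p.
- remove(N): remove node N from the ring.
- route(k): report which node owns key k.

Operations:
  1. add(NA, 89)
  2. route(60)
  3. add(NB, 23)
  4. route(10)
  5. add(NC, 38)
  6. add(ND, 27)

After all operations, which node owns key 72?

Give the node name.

Op 1: add NA@89 -> ring=[89:NA]
Op 2: route key 60: smallest pos >= 60 is 89 -> NA
Op 3: add NB@23 -> ring=[23:NB,89:NA]
Op 4: route key 10: smallest pos >= 10 is 23 -> NB
Op 5: add NC@38 -> ring=[23:NB,38:NC,89:NA]
Op 6: add ND@27 -> ring=[23:NB,27:ND,38:NC,89:NA]
Final route key 72: smallest pos >= 72 is 89 -> NA

Answer: NA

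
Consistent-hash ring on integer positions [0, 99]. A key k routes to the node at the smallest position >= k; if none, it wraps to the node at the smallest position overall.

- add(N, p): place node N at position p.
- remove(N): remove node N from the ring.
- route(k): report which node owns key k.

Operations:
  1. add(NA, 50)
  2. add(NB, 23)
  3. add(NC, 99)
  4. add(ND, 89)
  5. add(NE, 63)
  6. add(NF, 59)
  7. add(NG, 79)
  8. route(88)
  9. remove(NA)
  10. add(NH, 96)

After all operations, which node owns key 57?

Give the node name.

Answer: NF

Derivation:
Op 1: add NA@50 -> ring=[50:NA]
Op 2: add NB@23 -> ring=[23:NB,50:NA]
Op 3: add NC@99 -> ring=[23:NB,50:NA,99:NC]
Op 4: add ND@89 -> ring=[23:NB,50:NA,89:ND,99:NC]
Op 5: add NE@63 -> ring=[23:NB,50:NA,63:NE,89:ND,99:NC]
Op 6: add NF@59 -> ring=[23:NB,50:NA,59:NF,63:NE,89:ND,99:NC]
Op 7: add NG@79 -> ring=[23:NB,50:NA,59:NF,63:NE,79:NG,89:ND,99:NC]
Op 8: route key 88: smallest pos >= 88 is 89 -> ND
Op 9: remove NA -> ring=[23:NB,59:NF,63:NE,79:NG,89:ND,99:NC]
Op 10: add NH@96 -> ring=[23:NB,59:NF,63:NE,79:NG,89:ND,96:NH,99:NC]
Final route key 57: smallest pos >= 57 is 59 -> NF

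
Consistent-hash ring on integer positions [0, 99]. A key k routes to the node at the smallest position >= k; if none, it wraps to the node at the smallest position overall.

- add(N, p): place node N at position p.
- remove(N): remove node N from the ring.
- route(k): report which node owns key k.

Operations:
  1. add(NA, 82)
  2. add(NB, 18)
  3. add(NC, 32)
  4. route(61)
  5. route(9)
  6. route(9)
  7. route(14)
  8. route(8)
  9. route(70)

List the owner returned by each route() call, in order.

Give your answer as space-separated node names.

Answer: NA NB NB NB NB NA

Derivation:
Op 1: add NA@82 -> ring=[82:NA]
Op 2: add NB@18 -> ring=[18:NB,82:NA]
Op 3: add NC@32 -> ring=[18:NB,32:NC,82:NA]
Op 4: route key 61: smallest pos >= 61 is 82 -> NA
Op 5: route key 9: smallest pos >= 9 is 18 -> NB
Op 6: route key 9: smallest pos >= 9 is 18 -> NB
Op 7: route key 14: smallest pos >= 14 is 18 -> NB
Op 8: route key 8: smallest pos >= 8 is 18 -> NB
Op 9: route key 70: smallest pos >= 70 is 82 -> NA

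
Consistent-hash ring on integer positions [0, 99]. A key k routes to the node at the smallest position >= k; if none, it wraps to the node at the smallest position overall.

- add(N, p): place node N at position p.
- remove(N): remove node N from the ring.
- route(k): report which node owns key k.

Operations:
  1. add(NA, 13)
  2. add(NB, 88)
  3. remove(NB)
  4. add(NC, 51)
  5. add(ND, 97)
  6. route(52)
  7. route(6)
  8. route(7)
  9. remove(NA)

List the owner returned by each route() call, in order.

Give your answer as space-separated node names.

Answer: ND NA NA

Derivation:
Op 1: add NA@13 -> ring=[13:NA]
Op 2: add NB@88 -> ring=[13:NA,88:NB]
Op 3: remove NB -> ring=[13:NA]
Op 4: add NC@51 -> ring=[13:NA,51:NC]
Op 5: add ND@97 -> ring=[13:NA,51:NC,97:ND]
Op 6: route key 52: smallest pos >= 52 is 97 -> ND
Op 7: route key 6: smallest pos >= 6 is 13 -> NA
Op 8: route key 7: smallest pos >= 7 is 13 -> NA
Op 9: remove NA -> ring=[51:NC,97:ND]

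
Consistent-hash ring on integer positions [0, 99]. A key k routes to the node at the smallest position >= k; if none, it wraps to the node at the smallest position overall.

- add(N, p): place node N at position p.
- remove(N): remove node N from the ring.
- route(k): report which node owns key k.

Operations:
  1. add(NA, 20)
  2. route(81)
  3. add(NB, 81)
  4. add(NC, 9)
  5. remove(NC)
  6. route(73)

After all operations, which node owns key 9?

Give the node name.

Op 1: add NA@20 -> ring=[20:NA]
Op 2: route key 81: none >= 81, wrap to smallest pos 20 -> NA
Op 3: add NB@81 -> ring=[20:NA,81:NB]
Op 4: add NC@9 -> ring=[9:NC,20:NA,81:NB]
Op 5: remove NC -> ring=[20:NA,81:NB]
Op 6: route key 73: smallest pos >= 73 is 81 -> NB
Final route key 9: smallest pos >= 9 is 20 -> NA

Answer: NA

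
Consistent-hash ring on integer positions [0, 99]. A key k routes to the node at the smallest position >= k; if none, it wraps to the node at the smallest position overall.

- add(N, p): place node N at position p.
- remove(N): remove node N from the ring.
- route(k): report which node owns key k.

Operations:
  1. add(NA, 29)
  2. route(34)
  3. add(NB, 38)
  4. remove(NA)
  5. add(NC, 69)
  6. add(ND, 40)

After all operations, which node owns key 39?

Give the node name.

Answer: ND

Derivation:
Op 1: add NA@29 -> ring=[29:NA]
Op 2: route key 34: none >= 34, wrap to smallest pos 29 -> NA
Op 3: add NB@38 -> ring=[29:NA,38:NB]
Op 4: remove NA -> ring=[38:NB]
Op 5: add NC@69 -> ring=[38:NB,69:NC]
Op 6: add ND@40 -> ring=[38:NB,40:ND,69:NC]
Final route key 39: smallest pos >= 39 is 40 -> ND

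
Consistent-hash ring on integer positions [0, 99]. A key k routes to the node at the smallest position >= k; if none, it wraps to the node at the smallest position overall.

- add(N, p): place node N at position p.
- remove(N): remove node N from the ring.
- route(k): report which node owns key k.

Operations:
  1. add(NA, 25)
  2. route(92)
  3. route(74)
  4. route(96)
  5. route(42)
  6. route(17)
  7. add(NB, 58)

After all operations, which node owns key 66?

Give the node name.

Answer: NA

Derivation:
Op 1: add NA@25 -> ring=[25:NA]
Op 2: route key 92: none >= 92, wrap to smallest pos 25 -> NA
Op 3: route key 74: none >= 74, wrap to smallest pos 25 -> NA
Op 4: route key 96: none >= 96, wrap to smallest pos 25 -> NA
Op 5: route key 42: none >= 42, wrap to smallest pos 25 -> NA
Op 6: route key 17: smallest pos >= 17 is 25 -> NA
Op 7: add NB@58 -> ring=[25:NA,58:NB]
Final route key 66: none >= 66, wrap to smallest pos 25 -> NA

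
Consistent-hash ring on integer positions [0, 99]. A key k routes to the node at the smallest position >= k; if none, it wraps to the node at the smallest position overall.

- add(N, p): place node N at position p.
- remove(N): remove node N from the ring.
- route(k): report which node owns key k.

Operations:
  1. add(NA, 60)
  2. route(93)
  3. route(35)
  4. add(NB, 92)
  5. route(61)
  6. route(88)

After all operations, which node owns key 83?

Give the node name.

Answer: NB

Derivation:
Op 1: add NA@60 -> ring=[60:NA]
Op 2: route key 93: none >= 93, wrap to smallest pos 60 -> NA
Op 3: route key 35: smallest pos >= 35 is 60 -> NA
Op 4: add NB@92 -> ring=[60:NA,92:NB]
Op 5: route key 61: smallest pos >= 61 is 92 -> NB
Op 6: route key 88: smallest pos >= 88 is 92 -> NB
Final route key 83: smallest pos >= 83 is 92 -> NB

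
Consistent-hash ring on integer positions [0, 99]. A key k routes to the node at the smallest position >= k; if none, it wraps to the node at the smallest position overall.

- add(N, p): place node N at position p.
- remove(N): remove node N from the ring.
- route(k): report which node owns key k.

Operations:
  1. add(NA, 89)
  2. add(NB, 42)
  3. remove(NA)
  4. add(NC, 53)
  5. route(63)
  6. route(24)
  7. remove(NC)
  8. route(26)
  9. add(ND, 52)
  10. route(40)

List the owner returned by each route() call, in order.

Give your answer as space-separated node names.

Answer: NB NB NB NB

Derivation:
Op 1: add NA@89 -> ring=[89:NA]
Op 2: add NB@42 -> ring=[42:NB,89:NA]
Op 3: remove NA -> ring=[42:NB]
Op 4: add NC@53 -> ring=[42:NB,53:NC]
Op 5: route key 63: none >= 63, wrap to smallest pos 42 -> NB
Op 6: route key 24: smallest pos >= 24 is 42 -> NB
Op 7: remove NC -> ring=[42:NB]
Op 8: route key 26: smallest pos >= 26 is 42 -> NB
Op 9: add ND@52 -> ring=[42:NB,52:ND]
Op 10: route key 40: smallest pos >= 40 is 42 -> NB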